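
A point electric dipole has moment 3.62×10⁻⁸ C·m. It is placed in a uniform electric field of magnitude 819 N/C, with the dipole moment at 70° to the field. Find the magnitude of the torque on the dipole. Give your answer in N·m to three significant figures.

Torque on an electric dipole: τ = pE sinθ.
τ = (3.62×10⁻⁸)(819)·sin70° = 2.786×10⁻⁵ N·m.

τ ≈ 2.79×10⁻⁵ N·m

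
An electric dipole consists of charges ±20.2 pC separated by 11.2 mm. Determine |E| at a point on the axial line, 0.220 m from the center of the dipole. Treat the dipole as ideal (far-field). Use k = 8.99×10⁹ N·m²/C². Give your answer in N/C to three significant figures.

E ≈ 0.382 N/C

Dipole moment p = qd = (2.02×10⁻¹¹ C)(0.0112 m) = 2.262×10⁻¹³ C·m.
On the dipole axis E = 2kp/r³.
E = 2·(8.99×10⁹)(2.262×10⁻¹³) / (0.220)³ = 0.3820 N/C.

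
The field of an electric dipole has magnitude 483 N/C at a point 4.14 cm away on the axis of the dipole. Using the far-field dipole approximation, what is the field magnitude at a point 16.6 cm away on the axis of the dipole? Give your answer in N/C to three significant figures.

E ≈ 7.49 N/C

Dipole fields scale as 1/r³ in the far field; the geometry is the same at both points.
E₂ = E₁ · (r₁/r₂)³ = 483 · (4.14/16.6)³.
(r₁/r₂)³ = (0.2494)³ = 0.01551.
E₂ ≈ 7.492 N/C.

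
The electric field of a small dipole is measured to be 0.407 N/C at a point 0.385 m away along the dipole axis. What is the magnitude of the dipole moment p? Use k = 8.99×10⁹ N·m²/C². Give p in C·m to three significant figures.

On axis E = 2kp/r³, so p = Er³/(2k).
p = (0.407)·(0.385)³ / (2·8.99×10⁹) = 1.292×10⁻¹² C·m.

p ≈ 1.29×10⁻¹² C·m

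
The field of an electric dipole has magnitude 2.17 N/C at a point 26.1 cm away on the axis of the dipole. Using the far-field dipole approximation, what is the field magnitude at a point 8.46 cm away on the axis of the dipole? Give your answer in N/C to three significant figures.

E ≈ 63.7 N/C

Dipole fields scale as 1/r³ in the far field; the geometry is the same at both points.
E₂ = E₁ · (r₁/r₂)³ = 2.17 · (26.1/8.46)³.
(r₁/r₂)³ = (3.085)³ = 29.36.
E₂ ≈ 63.72 N/C.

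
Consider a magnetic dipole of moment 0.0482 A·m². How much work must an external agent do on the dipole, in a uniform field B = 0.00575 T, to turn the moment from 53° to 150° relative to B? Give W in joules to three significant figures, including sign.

W ≈ 4.07×10⁻⁴ J

W_ext = ΔU = −mB cosθ₂ + mB cosθ₁ = mB(cosθ₁ − cosθ₂).
W = (0.0482)(0.00575)·(cos53° − cos150°) = (2.772×10⁻⁴)·(+1.4678) = 4.068×10⁻⁴ J.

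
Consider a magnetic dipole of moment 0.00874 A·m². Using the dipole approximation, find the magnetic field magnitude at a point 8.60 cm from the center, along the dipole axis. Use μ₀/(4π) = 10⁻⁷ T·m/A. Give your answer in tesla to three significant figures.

On axis B = (μ₀/4π)·2m/r³.
B = 2·(10⁻⁷)·(0.00874) / (0.0860)³ = 2.748×10⁻⁶ T.

B ≈ 2.75×10⁻⁶ T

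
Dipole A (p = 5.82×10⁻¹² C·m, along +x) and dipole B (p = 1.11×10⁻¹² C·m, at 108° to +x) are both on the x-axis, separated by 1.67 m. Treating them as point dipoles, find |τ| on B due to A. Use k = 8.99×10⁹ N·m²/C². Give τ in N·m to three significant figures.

τ ≈ 2.37×10⁻¹⁴ N·m

The second dipole sits on the axis of the first, so the field there is axial: E₁ = 2kp₁/r³ along +x.
E₁ = 2(8.99×10⁹)(5.82×10⁻¹²)/(1.67)³ = 0.02247 N/C.
Torque on the second dipole: τ = p₂ E₁ sinθ.
τ = (1.11×10⁻¹²)(0.02247)·sin108° = 2.372×10⁻¹⁴ N·m.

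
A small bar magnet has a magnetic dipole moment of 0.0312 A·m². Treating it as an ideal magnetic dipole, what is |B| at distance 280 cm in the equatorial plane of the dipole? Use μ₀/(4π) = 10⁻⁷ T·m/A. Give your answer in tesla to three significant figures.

In the equatorial plane B = (μ₀/4π)·m/r³ (half the axial value).
B = (10⁻⁷)·(0.0312) / (2.80)³ = 1.421×10⁻¹⁰ T.

B ≈ 1.42×10⁻¹⁰ T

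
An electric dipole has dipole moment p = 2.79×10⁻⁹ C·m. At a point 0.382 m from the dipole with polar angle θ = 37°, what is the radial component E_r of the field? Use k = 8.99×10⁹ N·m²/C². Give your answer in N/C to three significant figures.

E_r ≈ 719 N/C

For a dipole, E_r = (2kp cosθ)/r³.
kp/r³ = (8.99×10⁹)(2.79×10⁻⁹)/(0.382)³ = 450.0 N/C.
E_r = 2·450.0·cos37° = 718.7 N/C.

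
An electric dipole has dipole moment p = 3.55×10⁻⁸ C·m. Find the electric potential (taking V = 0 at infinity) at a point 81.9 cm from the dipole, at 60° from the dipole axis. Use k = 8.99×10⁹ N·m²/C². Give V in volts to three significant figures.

The dipole potential is V = kp cosθ / r².
V = (8.99×10⁹)(3.55×10⁻⁸)·cos60° / (0.819)² = 237.9 V.

V ≈ 238 V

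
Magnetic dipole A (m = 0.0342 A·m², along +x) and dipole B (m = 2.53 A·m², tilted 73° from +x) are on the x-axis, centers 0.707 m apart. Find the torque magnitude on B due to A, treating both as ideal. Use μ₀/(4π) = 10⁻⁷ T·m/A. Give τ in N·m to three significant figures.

τ ≈ 4.68×10⁻⁸ N·m

Dipole B is on the axis of dipole A, so B₁ there is axial: B₁ = (μ₀/4π)·2m₁/r³ along +x.
B₁ = 2(10⁻⁷)(0.0342)/(0.707)³ = 1.936×10⁻⁸ T.
τ = m₂ B₁ sinθ.
τ = (2.53)(1.936×10⁻⁸)·sin73° = 4.683×10⁻⁸ N·m.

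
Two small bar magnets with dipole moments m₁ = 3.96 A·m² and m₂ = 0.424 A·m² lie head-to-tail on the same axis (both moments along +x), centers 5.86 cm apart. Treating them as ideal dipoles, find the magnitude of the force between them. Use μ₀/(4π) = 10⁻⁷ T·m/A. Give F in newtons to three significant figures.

On-axis B of dipole 1: B = (μ₀/4π)·2m₁/r³. Force on dipole 2: F = m₂·dB/dr.
dB/dr = −(μ₀/4π)·6m₁/r⁴, so |F| = (μ₀/4π)·6m₁m₂/r⁴.
F = 6(10⁻⁷)(3.96)(0.424)/(0.0586)⁴ = 0.08543 N.

F ≈ 0.0854 N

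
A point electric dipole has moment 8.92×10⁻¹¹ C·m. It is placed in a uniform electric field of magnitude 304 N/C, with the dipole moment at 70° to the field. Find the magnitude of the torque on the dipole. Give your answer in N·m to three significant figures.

τ ≈ 2.55×10⁻⁸ N·m

Torque on an electric dipole: τ = pE sinθ.
τ = (8.92×10⁻¹¹)(304)·sin70° = 2.548×10⁻⁸ N·m.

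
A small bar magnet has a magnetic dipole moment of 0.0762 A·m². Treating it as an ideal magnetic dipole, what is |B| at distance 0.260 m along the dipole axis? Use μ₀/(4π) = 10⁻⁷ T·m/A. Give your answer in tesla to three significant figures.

On axis B = (μ₀/4π)·2m/r³.
B = 2·(10⁻⁷)·(0.0762) / (0.260)³ = 8.671×10⁻⁷ T.

B ≈ 8.67×10⁻⁷ T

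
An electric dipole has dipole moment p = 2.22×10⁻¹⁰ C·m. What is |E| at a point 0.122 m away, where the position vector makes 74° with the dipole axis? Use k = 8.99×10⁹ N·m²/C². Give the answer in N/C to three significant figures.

At angle θ the dipole field magnitude is E = (kp/r³)·√(1 + 3cos²θ).
kp/r³ = (8.99×10⁹)(2.22×10⁻¹⁰) / (0.122)³ = 1099 N/C.
√(1 + 3cos²74°) = √(1 + 3·0.0760) = √1.2279 ≈ 1.1081.
E ≈ 1099 × 1.108 = 1218 N/C.

E ≈ 1220 N/C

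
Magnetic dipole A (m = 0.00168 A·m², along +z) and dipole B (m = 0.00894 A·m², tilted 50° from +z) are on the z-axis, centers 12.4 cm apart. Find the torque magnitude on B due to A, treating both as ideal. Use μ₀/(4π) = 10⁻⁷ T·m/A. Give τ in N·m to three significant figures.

τ ≈ 1.21×10⁻⁹ N·m

Dipole B is on the axis of dipole A, so B₁ there is axial: B₁ = (μ₀/4π)·2m₁/r³ along +z.
B₁ = 2(10⁻⁷)(0.00168)/(0.124)³ = 1.762×10⁻⁷ T.
τ = m₂ B₁ sinθ.
τ = (0.00894)(1.762×10⁻⁷)·sin50° = 1.207×10⁻⁹ N·m.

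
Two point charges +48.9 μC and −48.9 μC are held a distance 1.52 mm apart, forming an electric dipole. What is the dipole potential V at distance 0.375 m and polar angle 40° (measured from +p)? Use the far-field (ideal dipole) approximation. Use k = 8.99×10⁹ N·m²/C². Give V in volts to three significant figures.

V ≈ 3640 V

Dipole moment p = qd = (4.89×10⁻⁵ C)(0.00152 m) = 7.433×10⁻⁸ C·m.
The dipole potential is V = kp cosθ / r².
V = (8.99×10⁹)(7.433×10⁻⁸)·cos40° / (0.375)² = 3640 V.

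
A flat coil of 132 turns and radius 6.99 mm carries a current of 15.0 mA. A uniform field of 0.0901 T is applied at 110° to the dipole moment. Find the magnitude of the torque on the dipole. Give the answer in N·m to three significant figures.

τ ≈ 2.57×10⁻⁵ N·m

m = NIA = NIπa² = 132·(0.0150)·π·(0.00699)² = 3.039×10⁻⁴ A·m².
Torque on a magnetic dipole: τ = mB sinθ.
τ = (3.039×10⁻⁴)(0.0901)·sin110° = 2.573×10⁻⁵ N·m.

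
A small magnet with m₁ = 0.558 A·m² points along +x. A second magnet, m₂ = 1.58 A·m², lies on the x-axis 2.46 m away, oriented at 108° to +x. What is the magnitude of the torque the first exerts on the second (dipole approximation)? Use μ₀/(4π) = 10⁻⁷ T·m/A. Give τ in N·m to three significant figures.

Dipole B is on the axis of dipole A, so B₁ there is axial: B₁ = (μ₀/4π)·2m₁/r³ along +x.
B₁ = 2(10⁻⁷)(0.558)/(2.46)³ = 7.497×10⁻⁹ T.
τ = m₂ B₁ sinθ.
τ = (1.58)(7.497×10⁻⁹)·sin108° = 1.126×10⁻⁸ N·m.

τ ≈ 1.13×10⁻⁸ N·m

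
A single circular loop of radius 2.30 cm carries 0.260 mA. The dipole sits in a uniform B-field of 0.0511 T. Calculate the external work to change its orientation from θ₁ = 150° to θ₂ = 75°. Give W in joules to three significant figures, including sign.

W ≈ -2.48×10⁻⁸ J

Magnetic moment m = IA = Iπa² = (2.60×10⁻⁴)·π·(0.0230)² = 4.321×10⁻⁷ A·m².
W_ext = ΔU = −mB cosθ₂ + mB cosθ₁ = mB(cosθ₁ − cosθ₂).
W = (4.321×10⁻⁷)(0.0511)·(cos150° − cos75°) = (2.208×10⁻⁸)·(-1.1248) = -2.484×10⁻⁸ J.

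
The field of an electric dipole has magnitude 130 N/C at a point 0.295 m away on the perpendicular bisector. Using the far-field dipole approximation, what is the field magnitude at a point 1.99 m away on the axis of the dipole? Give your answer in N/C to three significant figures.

E ≈ 0.847 N/C

Dipole fields scale as 1/r³ in the far field.
The axial field is twice the equatorial field at the same r, so the geometry factor is 2/1.
E₂ = E₁ · (2/1) · (r₁/r₂)³ = 130 · 2 · (0.295/1.99)³.
(r₁/r₂)³ = (0.1482)³ = 0.003258.
E₂ ≈ 0.8470 N/C.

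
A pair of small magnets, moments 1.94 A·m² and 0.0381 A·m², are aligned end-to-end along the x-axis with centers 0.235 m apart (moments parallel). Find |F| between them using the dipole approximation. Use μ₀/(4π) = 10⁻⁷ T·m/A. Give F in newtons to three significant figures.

F ≈ 1.45×10⁻⁵ N

On-axis B of dipole 1: B = (μ₀/4π)·2m₁/r³. Force on dipole 2: F = m₂·dB/dr.
dB/dr = −(μ₀/4π)·6m₁/r⁴, so |F| = (μ₀/4π)·6m₁m₂/r⁴.
F = 6(10⁻⁷)(1.94)(0.0381)/(0.235)⁴ = 1.454×10⁻⁵ N.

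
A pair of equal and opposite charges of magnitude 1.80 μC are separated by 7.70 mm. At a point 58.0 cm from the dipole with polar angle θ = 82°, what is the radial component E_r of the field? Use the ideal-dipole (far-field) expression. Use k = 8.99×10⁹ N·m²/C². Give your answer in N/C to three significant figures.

E_r ≈ 178 N/C

Dipole moment p = qd = (1.80×10⁻⁶ C)(0.00770 m) = 1.386×10⁻⁸ C·m.
For a dipole, E_r = (2kp cosθ)/r³.
kp/r³ = (8.99×10⁹)(1.386×10⁻⁸)/(0.580)³ = 638.6 N/C.
E_r = 2·638.6·cos82° = 177.8 N/C.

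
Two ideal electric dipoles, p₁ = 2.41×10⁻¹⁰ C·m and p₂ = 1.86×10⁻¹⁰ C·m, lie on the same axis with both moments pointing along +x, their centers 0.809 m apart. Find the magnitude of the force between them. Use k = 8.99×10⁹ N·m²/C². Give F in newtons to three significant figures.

F ≈ 5.64×10⁻⁹ N

On-axis field of dipole 1 at distance r: E = 2kp₁/r³. Force on dipole 2 is F = p₂·dE/dr (gradient along axis).
dE/dr = −6kp₁/r⁴, so |F| = 6kp₁p₂/r⁴ (attractive for aligned moments).
F = 6(8.99×10⁹)(2.41×10⁻¹⁰)(1.86×10⁻¹⁰)/(0.809)⁴ = 5.645×10⁻⁹ N.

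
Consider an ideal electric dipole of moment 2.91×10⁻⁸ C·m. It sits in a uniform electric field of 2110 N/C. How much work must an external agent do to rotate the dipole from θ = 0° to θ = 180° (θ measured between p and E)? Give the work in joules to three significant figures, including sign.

W_ext = ΔU = U(θ₂) − U(θ₁) = −pE cosθ₂ − (−pE cosθ₁) = pE(cosθ₁ − cosθ₂).
W = (2.91×10⁻⁸)(2110)·(cos0° − cos180°) = (6.140×10⁻⁵)·(+2.0000) = 1.228×10⁻⁴ J.

W ≈ 1.23×10⁻⁴ J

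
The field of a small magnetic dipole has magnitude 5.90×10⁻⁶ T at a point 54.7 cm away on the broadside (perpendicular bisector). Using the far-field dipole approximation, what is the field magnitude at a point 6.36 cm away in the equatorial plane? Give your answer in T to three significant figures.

Dipole fields scale as 1/r³ in the far field; the geometry is the same at both points.
B₂ = B₁ · (r₁/r₂)³ = 5.90×10⁻⁶ · (54.7/6.36)³.
(r₁/r₂)³ = (8.601)³ = 636.2.
B₂ ≈ 0.003754 T.

B ≈ 0.00375 T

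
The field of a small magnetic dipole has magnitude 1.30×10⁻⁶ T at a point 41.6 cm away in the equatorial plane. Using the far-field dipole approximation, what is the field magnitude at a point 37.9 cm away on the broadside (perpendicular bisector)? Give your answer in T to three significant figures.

B ≈ 1.72×10⁻⁶ T

Dipole fields scale as 1/r³ in the far field; the geometry is the same at both points.
B₂ = B₁ · (r₁/r₂)³ = 1.30×10⁻⁶ · (41.6/37.9)³.
(r₁/r₂)³ = (1.098)³ = 1.322.
B₂ ≈ 1.719×10⁻⁶ T.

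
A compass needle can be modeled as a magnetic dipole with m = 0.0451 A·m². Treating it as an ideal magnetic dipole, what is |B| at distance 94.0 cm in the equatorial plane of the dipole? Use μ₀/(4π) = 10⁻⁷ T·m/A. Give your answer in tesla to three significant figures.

B ≈ 5.43×10⁻⁹ T

In the equatorial plane B = (μ₀/4π)·m/r³ (half the axial value).
B = (10⁻⁷)·(0.0451) / (0.940)³ = 5.430×10⁻⁹ T.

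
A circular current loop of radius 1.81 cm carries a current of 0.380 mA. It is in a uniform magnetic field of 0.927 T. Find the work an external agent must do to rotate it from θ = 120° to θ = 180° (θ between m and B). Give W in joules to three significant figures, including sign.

Magnetic moment m = IA = Iπa² = (3.80×10⁻⁴)·π·(0.0181)² = 3.911×10⁻⁷ A·m².
W_ext = ΔU = −mB cosθ₂ + mB cosθ₁ = mB(cosθ₁ − cosθ₂).
W = (3.911×10⁻⁷)(0.927)·(cos120° − cos180°) = (3.625×10⁻⁷)·(+0.5000) = 1.813×10⁻⁷ J.

W ≈ 1.81×10⁻⁷ J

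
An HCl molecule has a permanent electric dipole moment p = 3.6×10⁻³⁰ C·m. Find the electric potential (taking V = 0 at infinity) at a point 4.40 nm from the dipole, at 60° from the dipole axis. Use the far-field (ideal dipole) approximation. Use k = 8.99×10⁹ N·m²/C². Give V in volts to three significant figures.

V ≈ 8.36×10⁻⁴ V

The dipole potential is V = kp cosθ / r².
V = (8.99×10⁹)(3.60×10⁻³⁰)·cos60° / (4.40×10⁻⁹)² = 8.358×10⁻⁴ V.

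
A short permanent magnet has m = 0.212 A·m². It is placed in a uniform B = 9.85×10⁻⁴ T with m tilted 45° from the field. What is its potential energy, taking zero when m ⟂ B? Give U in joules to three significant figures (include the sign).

U = −m·B = −mB cosθ.
U = −(0.212)(9.85×10⁻⁴)·cos45° = -1.477×10⁻⁴ J.

U ≈ -1.48×10⁻⁴ J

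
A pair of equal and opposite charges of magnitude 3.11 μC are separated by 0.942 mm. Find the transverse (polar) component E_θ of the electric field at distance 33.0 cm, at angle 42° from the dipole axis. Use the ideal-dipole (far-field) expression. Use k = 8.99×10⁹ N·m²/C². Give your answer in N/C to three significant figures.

Dipole moment p = qd = (3.11×10⁻⁶ C)(9.42×10⁻⁴ m) = 2.93×10⁻⁹ C·m.
For a dipole, E_θ = (kp sinθ)/r³.
kp/r³ = (8.99×10⁹)(2.93×10⁻⁹)/(0.330)³ = 733.0 N/C.
E_θ = 733.0·sin42° = 490.5 N/C.

E_θ ≈ 490 N/C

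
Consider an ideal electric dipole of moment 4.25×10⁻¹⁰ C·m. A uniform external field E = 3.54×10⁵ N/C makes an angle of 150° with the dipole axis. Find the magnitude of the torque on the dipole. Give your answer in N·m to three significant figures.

τ ≈ 7.52×10⁻⁵ N·m

Torque on an electric dipole: τ = pE sinθ.
τ = (4.25×10⁻¹⁰)(3.54×10⁵)·sin150° = 7.522×10⁻⁵ N·m.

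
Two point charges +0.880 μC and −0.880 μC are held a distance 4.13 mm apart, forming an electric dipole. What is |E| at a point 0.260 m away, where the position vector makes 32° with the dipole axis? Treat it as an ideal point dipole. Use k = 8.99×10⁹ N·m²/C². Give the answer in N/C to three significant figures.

E ≈ 3300 N/C

Dipole moment p = qd = (8.80×10⁻⁷ C)(0.00413 m) = 3.634×10⁻⁹ C·m.
At angle θ the dipole field magnitude is E = (kp/r³)·√(1 + 3cos²θ).
kp/r³ = (8.99×10⁹)(3.634×10⁻⁹) / (0.260)³ = 1859 N/C.
√(1 + 3cos²32°) = √(1 + 3·0.7192) = √3.1576 ≈ 1.7770.
E ≈ 1859 × 1.777 = 3303 N/C.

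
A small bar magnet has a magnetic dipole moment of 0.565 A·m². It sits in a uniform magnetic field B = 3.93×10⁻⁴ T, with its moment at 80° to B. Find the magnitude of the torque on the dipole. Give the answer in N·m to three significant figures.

Torque on a magnetic dipole: τ = mB sinθ.
τ = (0.565)(3.93×10⁻⁴)·sin80° = 2.187×10⁻⁴ N·m.

τ ≈ 2.19×10⁻⁴ N·m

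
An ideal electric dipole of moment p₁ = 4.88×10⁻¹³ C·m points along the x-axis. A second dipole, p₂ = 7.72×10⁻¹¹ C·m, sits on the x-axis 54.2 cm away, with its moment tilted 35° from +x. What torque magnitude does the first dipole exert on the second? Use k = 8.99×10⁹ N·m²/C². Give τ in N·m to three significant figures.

τ ≈ 2.44×10⁻¹² N·m

The second dipole sits on the axis of the first, so the field there is axial: E₁ = 2kp₁/r³ along +x.
E₁ = 2(8.99×10⁹)(4.88×10⁻¹³)/(0.542)³ = 0.05511 N/C.
Torque on the second dipole: τ = p₂ E₁ sinθ.
τ = (7.72×10⁻¹¹)(0.05511)·sin35° = 2.440×10⁻¹² N·m.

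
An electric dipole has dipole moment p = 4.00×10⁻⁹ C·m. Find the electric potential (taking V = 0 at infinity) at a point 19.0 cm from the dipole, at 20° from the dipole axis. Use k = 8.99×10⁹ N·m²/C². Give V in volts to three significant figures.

V ≈ 936 V

The dipole potential is V = kp cosθ / r².
V = (8.99×10⁹)(4.00×10⁻⁹)·cos20° / (0.190)² = 936.0 V.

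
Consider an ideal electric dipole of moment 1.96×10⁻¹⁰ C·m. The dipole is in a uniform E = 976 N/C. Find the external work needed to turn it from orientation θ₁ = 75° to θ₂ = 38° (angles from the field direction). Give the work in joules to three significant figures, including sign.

W ≈ -1.01×10⁻⁷ J

W_ext = ΔU = U(θ₂) − U(θ₁) = −pE cosθ₂ − (−pE cosθ₁) = pE(cosθ₁ − cosθ₂).
W = (1.96×10⁻¹⁰)(976)·(cos75° − cos38°) = (1.913×10⁻⁷)·(-0.5292) = -1.012×10⁻⁷ J.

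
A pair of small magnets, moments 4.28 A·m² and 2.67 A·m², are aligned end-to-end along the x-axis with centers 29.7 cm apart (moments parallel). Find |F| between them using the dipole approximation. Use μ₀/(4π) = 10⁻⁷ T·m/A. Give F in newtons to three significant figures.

F ≈ 8.81×10⁻⁴ N

On-axis B of dipole 1: B = (μ₀/4π)·2m₁/r³. Force on dipole 2: F = m₂·dB/dr.
dB/dr = −(μ₀/4π)·6m₁/r⁴, so |F| = (μ₀/4π)·6m₁m₂/r⁴.
F = 6(10⁻⁷)(4.28)(2.67)/(0.297)⁴ = 8.812×10⁻⁴ N.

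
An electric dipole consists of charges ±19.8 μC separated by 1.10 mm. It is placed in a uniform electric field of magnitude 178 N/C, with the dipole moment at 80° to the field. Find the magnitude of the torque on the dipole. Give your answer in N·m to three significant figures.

τ ≈ 3.82×10⁻⁶ N·m

Dipole moment p = qd = (1.98×10⁻⁵ C)(0.00110 m) = 2.178×10⁻⁸ C·m.
Torque on an electric dipole: τ = pE sinθ.
τ = (2.178×10⁻⁸)(178)·sin80° = 3.818×10⁻⁶ N·m.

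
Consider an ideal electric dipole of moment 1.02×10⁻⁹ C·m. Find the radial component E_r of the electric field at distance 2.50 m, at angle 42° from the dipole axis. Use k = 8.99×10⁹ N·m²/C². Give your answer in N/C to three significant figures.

For a dipole, E_r = (2kp cosθ)/r³.
kp/r³ = (8.99×10⁹)(1.02×10⁻⁹)/(2.50)³ = 0.5869 N/C.
E_r = 2·0.5869·cos42° = 0.8723 N/C.

E_r ≈ 0.872 N/C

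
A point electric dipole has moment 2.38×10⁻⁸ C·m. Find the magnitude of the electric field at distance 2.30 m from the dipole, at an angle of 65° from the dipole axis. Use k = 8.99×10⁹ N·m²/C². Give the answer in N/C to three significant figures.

E ≈ 21.8 N/C

At angle θ the dipole field magnitude is E = (kp/r³)·√(1 + 3cos²θ).
kp/r³ = (8.99×10⁹)(2.38×10⁻⁸) / (2.30)³ = 17.59 N/C.
√(1 + 3cos²65°) = √(1 + 3·0.1786) = √1.5358 ≈ 1.2393.
E ≈ 17.59 × 1.239 = 21.79 N/C.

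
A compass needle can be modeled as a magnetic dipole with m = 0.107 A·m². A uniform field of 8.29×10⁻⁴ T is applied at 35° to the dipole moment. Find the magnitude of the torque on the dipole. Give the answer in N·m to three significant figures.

Torque on a magnetic dipole: τ = mB sinθ.
τ = (0.107)(8.29×10⁻⁴)·sin35° = 5.088×10⁻⁵ N·m.

τ ≈ 5.09×10⁻⁵ N·m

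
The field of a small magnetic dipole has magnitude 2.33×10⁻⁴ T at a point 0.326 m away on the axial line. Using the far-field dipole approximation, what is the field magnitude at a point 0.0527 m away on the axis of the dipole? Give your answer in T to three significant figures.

Dipole fields scale as 1/r³ in the far field; the geometry is the same at both points.
B₂ = B₁ · (r₁/r₂)³ = 2.33×10⁻⁴ · (0.326/0.0527)³.
(r₁/r₂)³ = (6.186)³ = 236.7.
B₂ ≈ 0.05515 T.

B ≈ 0.0552 T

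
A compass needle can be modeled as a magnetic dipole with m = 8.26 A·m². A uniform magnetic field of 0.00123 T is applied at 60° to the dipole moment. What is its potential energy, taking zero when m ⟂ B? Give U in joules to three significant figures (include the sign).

U = −m·B = −mB cosθ.
U = −(8.26)(0.00123)·cos60° = -0.005080 J.

U ≈ -0.00508 J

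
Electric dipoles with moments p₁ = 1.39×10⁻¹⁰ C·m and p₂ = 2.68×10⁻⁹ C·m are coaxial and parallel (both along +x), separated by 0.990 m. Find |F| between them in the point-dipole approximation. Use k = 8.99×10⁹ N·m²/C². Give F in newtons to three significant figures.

F ≈ 2.09×10⁻⁸ N

On-axis field of dipole 1 at distance r: E = 2kp₁/r³. Force on dipole 2 is F = p₂·dE/dr (gradient along axis).
dE/dr = −6kp₁/r⁴, so |F| = 6kp₁p₂/r⁴ (attractive for aligned moments).
F = 6(8.99×10⁹)(1.39×10⁻¹⁰)(2.68×10⁻⁹)/(0.990)⁴ = 2.092×10⁻⁸ N.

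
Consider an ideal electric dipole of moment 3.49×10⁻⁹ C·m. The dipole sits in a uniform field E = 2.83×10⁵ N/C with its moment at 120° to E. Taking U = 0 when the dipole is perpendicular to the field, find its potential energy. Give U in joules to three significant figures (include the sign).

U ≈ 4.94×10⁻⁴ J

U = −p·E = −pE cosθ.
U = −(3.49×10⁻⁹)(2.83×10⁵)·cos120° = 4.938×10⁻⁴ J.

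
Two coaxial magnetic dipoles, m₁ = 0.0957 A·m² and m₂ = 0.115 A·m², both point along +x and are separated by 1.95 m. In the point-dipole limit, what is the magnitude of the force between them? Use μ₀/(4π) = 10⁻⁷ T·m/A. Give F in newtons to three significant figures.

F ≈ 4.57×10⁻¹⁰ N

On-axis B of dipole 1: B = (μ₀/4π)·2m₁/r³. Force on dipole 2: F = m₂·dB/dr.
dB/dr = −(μ₀/4π)·6m₁/r⁴, so |F| = (μ₀/4π)·6m₁m₂/r⁴.
F = 6(10⁻⁷)(0.0957)(0.115)/(1.95)⁴ = 4.567×10⁻¹⁰ N.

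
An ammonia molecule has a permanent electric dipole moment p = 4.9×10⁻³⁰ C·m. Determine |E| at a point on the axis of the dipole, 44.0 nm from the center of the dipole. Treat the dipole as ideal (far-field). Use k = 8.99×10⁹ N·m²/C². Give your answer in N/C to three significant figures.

On the dipole axis E = 2kp/r³.
E = 2·(8.99×10⁹)(4.90×10⁻³⁰) / (4.40×10⁻⁸)³ = 1034 N/C.

E ≈ 1030 N/C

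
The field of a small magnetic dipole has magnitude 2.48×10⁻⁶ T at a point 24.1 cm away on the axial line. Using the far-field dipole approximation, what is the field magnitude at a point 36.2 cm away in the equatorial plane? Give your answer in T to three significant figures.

B ≈ 3.66×10⁻⁷ T

Dipole fields scale as 1/r³ in the far field.
The axial field is twice the equatorial field at the same r, so the geometry factor is 1/2.
B₂ = B₁ · (1/2) · (r₁/r₂)³ = 2.48×10⁻⁶ · 0.5 · (24.1/36.2)³.
(r₁/r₂)³ = (0.6657)³ = 0.2951.
B₂ ≈ 3.659×10⁻⁷ T.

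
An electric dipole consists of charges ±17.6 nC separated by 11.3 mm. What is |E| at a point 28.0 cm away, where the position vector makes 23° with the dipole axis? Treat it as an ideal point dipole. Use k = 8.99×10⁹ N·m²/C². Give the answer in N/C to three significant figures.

Dipole moment p = qd = (1.76×10⁻⁸ C)(0.0113 m) = 1.989×10⁻¹⁰ C·m.
At angle θ the dipole field magnitude is E = (kp/r³)·√(1 + 3cos²θ).
kp/r³ = (8.99×10⁹)(1.989×10⁻¹⁰) / (0.280)³ = 81.46 N/C.
√(1 + 3cos²23°) = √(1 + 3·0.8473) = √3.5420 ≈ 1.8820.
E ≈ 81.46 × 1.882 = 153.3 N/C.

E ≈ 153 N/C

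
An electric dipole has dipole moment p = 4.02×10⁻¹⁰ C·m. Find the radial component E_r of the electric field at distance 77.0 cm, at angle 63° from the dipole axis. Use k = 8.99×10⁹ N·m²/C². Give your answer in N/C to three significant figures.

For a dipole, E_r = (2kp cosθ)/r³.
kp/r³ = (8.99×10⁹)(4.02×10⁻¹⁰)/(0.770)³ = 7.916 N/C.
E_r = 2·7.916·cos63° = 7.188 N/C.

E_r ≈ 7.19 N/C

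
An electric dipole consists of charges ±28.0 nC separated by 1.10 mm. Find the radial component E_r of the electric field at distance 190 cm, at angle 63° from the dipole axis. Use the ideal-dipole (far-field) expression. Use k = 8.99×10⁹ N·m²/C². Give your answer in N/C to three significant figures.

E_r ≈ 0.0367 N/C

Dipole moment p = qd = (2.80×10⁻⁸ C)(0.00110 m) = 3.08×10⁻¹¹ C·m.
For a dipole, E_r = (2kp cosθ)/r³.
kp/r³ = (8.99×10⁹)(3.08×10⁻¹¹)/(1.90)³ = 0.04037 N/C.
E_r = 2·0.04037·cos63° = 0.03665 N/C.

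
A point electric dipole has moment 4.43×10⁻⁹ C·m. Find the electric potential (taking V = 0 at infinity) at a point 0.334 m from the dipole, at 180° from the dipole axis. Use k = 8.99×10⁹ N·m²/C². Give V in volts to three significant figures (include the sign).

The dipole potential is V = kp cosθ / r².
V = (8.99×10⁹)(4.43×10⁻⁹)·cos180° / (0.334)² = -357.0 V.

V ≈ -357 V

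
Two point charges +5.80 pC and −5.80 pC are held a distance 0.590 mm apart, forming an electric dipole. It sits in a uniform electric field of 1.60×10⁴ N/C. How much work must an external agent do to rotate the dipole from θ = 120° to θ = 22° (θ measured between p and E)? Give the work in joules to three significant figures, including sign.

W ≈ -7.81×10⁻¹¹ J

Dipole moment p = qd = (5.80×10⁻¹² C)(5.90×10⁻⁴ m) = 3.422×10⁻¹⁵ C·m.
W_ext = ΔU = U(θ₂) − U(θ₁) = −pE cosθ₂ − (−pE cosθ₁) = pE(cosθ₁ − cosθ₂).
W = (3.422×10⁻¹⁵)(1.60×10⁴)·(cos120° − cos22°) = (5.475×10⁻¹¹)·(-1.4272) = -7.814×10⁻¹¹ J.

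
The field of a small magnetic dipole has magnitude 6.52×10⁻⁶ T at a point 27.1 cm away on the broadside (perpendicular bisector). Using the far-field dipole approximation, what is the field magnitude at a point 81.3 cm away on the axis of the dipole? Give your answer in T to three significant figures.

Dipole fields scale as 1/r³ in the far field.
The axial field is twice the equatorial field at the same r, so the geometry factor is 2/1.
B₂ = B₁ · (2/1) · (r₁/r₂)³ = 6.52×10⁻⁶ · 2 · (27.1/81.3)³.
(r₁/r₂)³ = (0.3333)³ = 0.03704.
B₂ ≈ 4.830×10⁻⁷ T.

B ≈ 4.83×10⁻⁷ T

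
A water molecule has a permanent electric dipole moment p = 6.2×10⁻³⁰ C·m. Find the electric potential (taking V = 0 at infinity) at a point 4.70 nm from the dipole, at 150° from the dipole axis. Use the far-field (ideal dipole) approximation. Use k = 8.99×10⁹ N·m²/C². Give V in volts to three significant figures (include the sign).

The dipole potential is V = kp cosθ / r².
V = (8.99×10⁹)(6.20×10⁻³⁰)·cos150° / (4.70×10⁻⁹)² = -0.002185 V.

V ≈ -0.00219 V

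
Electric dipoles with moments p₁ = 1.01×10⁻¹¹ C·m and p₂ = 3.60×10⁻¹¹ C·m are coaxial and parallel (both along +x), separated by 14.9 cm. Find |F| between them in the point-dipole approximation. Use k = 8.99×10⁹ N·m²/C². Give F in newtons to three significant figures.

On-axis field of dipole 1 at distance r: E = 2kp₁/r³. Force on dipole 2 is F = p₂·dE/dr (gradient along axis).
dE/dr = −6kp₁/r⁴, so |F| = 6kp₁p₂/r⁴ (attractive for aligned moments).
F = 6(8.99×10⁹)(1.01×10⁻¹¹)(3.60×10⁻¹¹)/(0.149)⁴ = 3.979×10⁻⁸ N.

F ≈ 3.98×10⁻⁸ N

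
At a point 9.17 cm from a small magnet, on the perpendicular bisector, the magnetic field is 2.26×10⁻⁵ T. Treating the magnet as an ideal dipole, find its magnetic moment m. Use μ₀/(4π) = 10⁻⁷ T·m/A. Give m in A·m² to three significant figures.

In the equatorial plane B = (μ₀/4π)·m/r³, so m = Br³·4π/(μ₀).
m = (2.26×10⁻⁵)·(0.0917)³ / (10⁻⁷) = 0.1743 A·m².

m ≈ 0.174 A·m²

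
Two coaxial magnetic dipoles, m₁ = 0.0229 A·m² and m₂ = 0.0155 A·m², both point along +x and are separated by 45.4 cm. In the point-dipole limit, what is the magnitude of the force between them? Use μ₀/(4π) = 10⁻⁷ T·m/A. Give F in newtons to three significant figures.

On-axis B of dipole 1: B = (μ₀/4π)·2m₁/r³. Force on dipole 2: F = m₂·dB/dr.
dB/dr = −(μ₀/4π)·6m₁/r⁴, so |F| = (μ₀/4π)·6m₁m₂/r⁴.
F = 6(10⁻⁷)(0.0229)(0.0155)/(0.454)⁴ = 5.013×10⁻⁹ N.

F ≈ 5.01×10⁻⁹ N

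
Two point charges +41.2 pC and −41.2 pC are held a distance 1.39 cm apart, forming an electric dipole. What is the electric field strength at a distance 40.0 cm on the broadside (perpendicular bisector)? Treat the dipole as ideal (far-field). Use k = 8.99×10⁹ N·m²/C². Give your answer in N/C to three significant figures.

Dipole moment p = qd = (4.12×10⁻¹¹ C)(0.0139 m) = 5.727×10⁻¹³ C·m.
In the equatorial plane E = kp/r³.
E = (8.99×10⁹)(5.727×10⁻¹³) / (0.400)³ = 0.08045 N/C.

E ≈ 0.0804 N/C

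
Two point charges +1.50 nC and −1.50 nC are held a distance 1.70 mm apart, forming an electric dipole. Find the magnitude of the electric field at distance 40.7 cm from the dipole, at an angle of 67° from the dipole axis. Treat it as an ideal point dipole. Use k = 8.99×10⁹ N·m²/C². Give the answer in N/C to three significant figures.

E ≈ 0.411 N/C

Dipole moment p = qd = (1.50×10⁻⁹ C)(0.00170 m) = 2.55×10⁻¹² C·m.
At angle θ the dipole field magnitude is E = (kp/r³)·√(1 + 3cos²θ).
kp/r³ = (8.99×10⁹)(2.55×10⁻¹²) / (0.407)³ = 0.3400 N/C.
√(1 + 3cos²67°) = √(1 + 3·0.1527) = √1.4580 ≈ 1.2075.
E ≈ 0.3400 × 1.207 = 0.4106 N/C.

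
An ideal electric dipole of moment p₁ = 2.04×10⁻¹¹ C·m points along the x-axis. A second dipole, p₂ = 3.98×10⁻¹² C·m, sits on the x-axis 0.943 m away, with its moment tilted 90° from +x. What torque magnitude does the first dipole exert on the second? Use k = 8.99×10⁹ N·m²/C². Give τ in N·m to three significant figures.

The second dipole sits on the axis of the first, so the field there is axial: E₁ = 2kp₁/r³ along +x.
E₁ = 2(8.99×10⁹)(2.04×10⁻¹¹)/(0.943)³ = 0.4374 N/C.
Torque on the second dipole: τ = p₂ E₁ sinθ.
τ = (3.98×10⁻¹²)(0.4374)·sin90° = 1.741×10⁻¹² N·m.

τ ≈ 1.74×10⁻¹² N·m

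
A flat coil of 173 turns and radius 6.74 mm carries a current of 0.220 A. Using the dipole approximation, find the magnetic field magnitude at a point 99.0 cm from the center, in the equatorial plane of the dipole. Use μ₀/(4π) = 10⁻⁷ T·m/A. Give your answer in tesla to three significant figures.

m = NIA = NIπa² = 173·(0.220)·π·(0.00674)² = 0.005432 A·m².
In the equatorial plane B = (μ₀/4π)·m/r³ (half the axial value).
B = (10⁻⁷)·(0.005432) / (0.990)³ = 5.598×10⁻¹⁰ T.

B ≈ 5.60×10⁻¹⁰ T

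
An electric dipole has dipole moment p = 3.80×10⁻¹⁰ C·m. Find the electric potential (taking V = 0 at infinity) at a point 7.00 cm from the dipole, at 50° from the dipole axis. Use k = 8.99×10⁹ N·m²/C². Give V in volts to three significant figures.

The dipole potential is V = kp cosθ / r².
V = (8.99×10⁹)(3.80×10⁻¹⁰)·cos50° / (0.0700)² = 448.1 V.

V ≈ 448 V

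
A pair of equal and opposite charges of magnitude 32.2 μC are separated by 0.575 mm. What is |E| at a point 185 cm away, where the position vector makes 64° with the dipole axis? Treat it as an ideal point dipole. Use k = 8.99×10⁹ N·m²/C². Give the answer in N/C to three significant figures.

Dipole moment p = qd = (3.22×10⁻⁵ C)(5.75×10⁻⁴ m) = 1.852×10⁻⁸ C·m.
At angle θ the dipole field magnitude is E = (kp/r³)·√(1 + 3cos²θ).
kp/r³ = (8.99×10⁹)(1.852×10⁻⁸) / (1.85)³ = 26.30 N/C.
√(1 + 3cos²64°) = √(1 + 3·0.1922) = √1.5765 ≈ 1.2556.
E ≈ 26.30 × 1.256 = 33.02 N/C.

E ≈ 33.0 N/C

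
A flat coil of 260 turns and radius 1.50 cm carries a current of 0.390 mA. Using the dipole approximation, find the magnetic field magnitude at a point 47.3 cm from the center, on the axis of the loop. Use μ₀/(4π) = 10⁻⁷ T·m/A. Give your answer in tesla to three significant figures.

m = NIA = NIπa² = 260·(3.90×10⁻⁴)·π·(0.0150)² = 7.168×10⁻⁵ A·m².
On axis B = (μ₀/4π)·2m/r³.
B = 2·(10⁻⁷)·(7.168×10⁻⁵) / (0.473)³ = 1.355×10⁻¹⁰ T.

B ≈ 1.35×10⁻¹⁰ T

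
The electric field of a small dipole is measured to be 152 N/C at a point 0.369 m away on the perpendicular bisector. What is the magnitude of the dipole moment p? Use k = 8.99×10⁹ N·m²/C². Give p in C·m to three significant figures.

In the equatorial plane E = kp/r³, so p = Er³/(k).
p = (152)·(0.369)³ / (8.99×10⁹) = 8.495×10⁻¹⁰ C·m.

p ≈ 8.49×10⁻¹⁰ C·m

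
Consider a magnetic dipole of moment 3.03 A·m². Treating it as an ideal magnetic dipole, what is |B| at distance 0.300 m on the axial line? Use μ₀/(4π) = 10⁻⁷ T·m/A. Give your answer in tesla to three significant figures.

B ≈ 2.24×10⁻⁵ T

On axis B = (μ₀/4π)·2m/r³.
B = 2·(10⁻⁷)·(3.03) / (0.300)³ = 2.244×10⁻⁵ T.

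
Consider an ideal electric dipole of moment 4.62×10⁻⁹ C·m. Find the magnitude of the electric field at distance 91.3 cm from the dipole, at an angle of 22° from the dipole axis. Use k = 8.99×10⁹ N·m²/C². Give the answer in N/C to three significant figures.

At angle θ the dipole field magnitude is E = (kp/r³)·√(1 + 3cos²θ).
kp/r³ = (8.99×10⁹)(4.62×10⁻⁹) / (0.913)³ = 54.57 N/C.
√(1 + 3cos²22°) = √(1 + 3·0.8597) = √3.5790 ≈ 1.8918.
E ≈ 54.57 × 1.892 = 103.2 N/C.

E ≈ 103 N/C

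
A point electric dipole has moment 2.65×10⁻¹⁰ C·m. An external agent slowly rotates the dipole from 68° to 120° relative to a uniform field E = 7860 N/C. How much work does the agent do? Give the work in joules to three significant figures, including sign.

W ≈ 1.82×10⁻⁶ J

W_ext = ΔU = U(θ₂) − U(θ₁) = −pE cosθ₂ − (−pE cosθ₁) = pE(cosθ₁ − cosθ₂).
W = (2.65×10⁻¹⁰)(7860)·(cos68° − cos120°) = (2.083×10⁻⁶)·(+0.8746) = 1.822×10⁻⁶ J.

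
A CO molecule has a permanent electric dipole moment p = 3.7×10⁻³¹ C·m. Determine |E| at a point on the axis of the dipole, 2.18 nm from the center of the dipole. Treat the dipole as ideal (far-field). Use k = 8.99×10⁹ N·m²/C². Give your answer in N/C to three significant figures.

On the dipole axis E = 2kp/r³.
E = 2·(8.99×10⁹)(3.70×10⁻³¹) / (2.18×10⁻⁹)³ = 6.421×10⁵ N/C.

E ≈ 6.42×10⁵ N/C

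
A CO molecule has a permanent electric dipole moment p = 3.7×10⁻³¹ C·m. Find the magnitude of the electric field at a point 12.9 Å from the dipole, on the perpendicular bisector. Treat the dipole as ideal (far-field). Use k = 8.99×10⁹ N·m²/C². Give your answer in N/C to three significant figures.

On the perpendicular bisector E = kp/r³ (half the axial value at the same distance).
E = (8.99×10⁹)(3.70×10⁻³¹) / (1.29×10⁻⁹)³ = 1.550×10⁶ N/C.

E ≈ 1.55×10⁶ N/C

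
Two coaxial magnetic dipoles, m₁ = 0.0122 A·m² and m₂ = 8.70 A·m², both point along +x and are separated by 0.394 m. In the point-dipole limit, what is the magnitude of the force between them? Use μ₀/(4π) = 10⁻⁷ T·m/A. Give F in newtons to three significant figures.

On-axis B of dipole 1: B = (μ₀/4π)·2m₁/r³. Force on dipole 2: F = m₂·dB/dr.
dB/dr = −(μ₀/4π)·6m₁/r⁴, so |F| = (μ₀/4π)·6m₁m₂/r⁴.
F = 6(10⁻⁷)(0.0122)(8.70)/(0.394)⁴ = 2.643×10⁻⁶ N.

F ≈ 2.64×10⁻⁶ N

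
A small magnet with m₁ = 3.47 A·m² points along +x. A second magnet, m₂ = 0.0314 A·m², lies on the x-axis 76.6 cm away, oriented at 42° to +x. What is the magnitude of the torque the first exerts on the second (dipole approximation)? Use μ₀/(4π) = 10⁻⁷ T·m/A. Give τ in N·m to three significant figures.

Dipole B is on the axis of dipole A, so B₁ there is axial: B₁ = (μ₀/4π)·2m₁/r³ along +x.
B₁ = 2(10⁻⁷)(3.47)/(0.766)³ = 1.544×10⁻⁶ T.
τ = m₂ B₁ sinθ.
τ = (0.0314)(1.544×10⁻⁶)·sin42° = 3.244×10⁻⁸ N·m.

τ ≈ 3.24×10⁻⁸ N·m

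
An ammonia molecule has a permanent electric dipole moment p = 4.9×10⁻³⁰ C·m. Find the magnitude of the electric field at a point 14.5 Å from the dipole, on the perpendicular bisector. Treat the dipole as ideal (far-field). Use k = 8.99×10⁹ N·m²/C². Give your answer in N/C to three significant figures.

On the perpendicular bisector E = kp/r³ (half the axial value at the same distance).
E = (8.99×10⁹)(4.90×10⁻³⁰) / (1.45×10⁻⁹)³ = 1.445×10⁷ N/C.

E ≈ 1.44×10⁷ N/C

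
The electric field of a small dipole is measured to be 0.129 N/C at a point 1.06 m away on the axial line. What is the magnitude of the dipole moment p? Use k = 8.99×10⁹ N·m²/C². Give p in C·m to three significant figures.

On axis E = 2kp/r³, so p = Er³/(2k).
p = (0.129)·(1.06)³ / (2·8.99×10⁹) = 8.545×10⁻¹² C·m.

p ≈ 8.55×10⁻¹² C·m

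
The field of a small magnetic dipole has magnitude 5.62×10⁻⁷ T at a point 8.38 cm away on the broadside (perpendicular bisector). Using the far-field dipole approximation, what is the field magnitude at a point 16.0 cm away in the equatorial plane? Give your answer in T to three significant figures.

Dipole fields scale as 1/r³ in the far field; the geometry is the same at both points.
B₂ = B₁ · (r₁/r₂)³ = 5.62×10⁻⁷ · (8.38/16.0)³.
(r₁/r₂)³ = (0.5238)³ = 0.1437.
B₂ ≈ 8.074×10⁻⁸ T.

B ≈ 8.07×10⁻⁸ T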